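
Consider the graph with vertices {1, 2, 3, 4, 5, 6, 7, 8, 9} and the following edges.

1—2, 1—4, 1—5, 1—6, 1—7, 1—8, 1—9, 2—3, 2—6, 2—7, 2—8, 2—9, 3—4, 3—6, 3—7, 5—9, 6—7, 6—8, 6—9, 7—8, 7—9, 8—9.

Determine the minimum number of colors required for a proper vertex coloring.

1, 2, 6, 7, 8, 9 are pairwise adjacent (a clique of size 6), so at least 6 colors are needed.
A valid assignment using 6 colors: 1=a, 2=c, 3=a, 4=b, 5=c, 6=d, 7=e, 8=f, 9=b. No two adjacent vertices share a color.

6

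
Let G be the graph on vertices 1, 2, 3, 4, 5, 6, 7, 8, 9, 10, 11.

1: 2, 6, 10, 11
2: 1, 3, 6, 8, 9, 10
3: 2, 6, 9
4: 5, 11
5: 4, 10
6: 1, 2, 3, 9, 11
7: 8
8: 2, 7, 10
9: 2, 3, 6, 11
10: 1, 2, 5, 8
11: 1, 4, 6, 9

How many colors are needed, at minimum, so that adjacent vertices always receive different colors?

2, 3, 6, 9 form a clique, so at least 4 colors are needed.
4 colors suffice: 1=c, 2=a, 3=d, 4=b, 5=a, 6=b, 7=a, 8=c, 9=c, 10=b, 11=a. Each edge has distinct colors on its endpoints.

4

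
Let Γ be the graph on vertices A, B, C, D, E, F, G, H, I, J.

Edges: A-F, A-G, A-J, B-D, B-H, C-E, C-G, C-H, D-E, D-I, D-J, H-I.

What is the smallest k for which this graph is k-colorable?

3

The cycle B-D-E-C-H-B has odd length 5, so it cannot be 2-colored; at least 3 colors are needed.
3 colors suffice: color 1 → {A, D, H}; color 2 → {B, C, F, I, J}; color 3 → {E, G}. No two adjacent vertices share a color.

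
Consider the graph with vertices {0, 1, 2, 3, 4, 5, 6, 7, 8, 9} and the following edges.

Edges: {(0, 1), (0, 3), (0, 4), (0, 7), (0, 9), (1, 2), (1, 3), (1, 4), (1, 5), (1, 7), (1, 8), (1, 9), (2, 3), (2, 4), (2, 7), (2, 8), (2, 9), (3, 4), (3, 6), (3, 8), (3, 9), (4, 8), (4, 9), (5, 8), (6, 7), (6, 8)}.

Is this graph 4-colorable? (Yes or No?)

0, 1, 3, 4, 9 are pairwise adjacent (a clique of size 5), so at least 5 colors are needed.
So 4 colors are not enough.

No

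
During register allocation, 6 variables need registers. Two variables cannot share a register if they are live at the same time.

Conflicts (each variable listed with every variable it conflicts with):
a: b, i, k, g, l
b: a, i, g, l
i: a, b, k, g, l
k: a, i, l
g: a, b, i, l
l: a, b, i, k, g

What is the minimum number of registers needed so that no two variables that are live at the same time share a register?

a, b, i, g, l are mutually in conflict, so at least 5 registers are needed.
5 registers suffice: register 1 → {i}; register 2 → {l}; register 3 → {a}; register 4 → {b, k}; register 5 → {g}. Each listed conflict is separated.

5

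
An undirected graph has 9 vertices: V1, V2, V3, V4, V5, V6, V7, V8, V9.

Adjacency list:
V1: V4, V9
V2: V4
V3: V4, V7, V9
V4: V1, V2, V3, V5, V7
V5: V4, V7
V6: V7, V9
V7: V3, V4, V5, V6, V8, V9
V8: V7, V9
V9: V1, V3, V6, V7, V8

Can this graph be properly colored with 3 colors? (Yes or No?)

The chromatic number is 3. V3, V7, V9 are pairwise adjacent, so at least 3 colors are needed.
One proper 3-coloring: V1=R, V2=R, V3=G, V4=B, V5=G, V6=G, V7=R, V8=G, V9=B.
That is already a proper 3-coloring.

Yes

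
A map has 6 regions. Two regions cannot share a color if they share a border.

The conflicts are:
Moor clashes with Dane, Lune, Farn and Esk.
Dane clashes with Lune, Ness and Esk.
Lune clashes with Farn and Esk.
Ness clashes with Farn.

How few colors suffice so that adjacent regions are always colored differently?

4

Moor, Dane, Lune, Esk pairwise conflict, so at least 4 colors are needed.
4 colors suffice: color 1 → {Moor, Ness}; color 2 → {Lune}; color 3 → {Dane, Farn}; color 4 → {Esk}. No two conflicting regions share a color.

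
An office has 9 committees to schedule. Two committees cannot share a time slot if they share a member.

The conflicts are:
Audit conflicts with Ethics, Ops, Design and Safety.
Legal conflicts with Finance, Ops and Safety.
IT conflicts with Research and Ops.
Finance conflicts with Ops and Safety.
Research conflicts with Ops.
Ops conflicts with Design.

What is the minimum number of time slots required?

3

Legal, Finance, Safety are mutually in conflict, so at least 3 time slots are needed.
3 time slots suffice: Audit=2, Legal=2, IT=3, Finance=3, Ethics=1, Research=2, Ops=1, Design=3, Safety=1. Every pair that conflicts lands in different time slots.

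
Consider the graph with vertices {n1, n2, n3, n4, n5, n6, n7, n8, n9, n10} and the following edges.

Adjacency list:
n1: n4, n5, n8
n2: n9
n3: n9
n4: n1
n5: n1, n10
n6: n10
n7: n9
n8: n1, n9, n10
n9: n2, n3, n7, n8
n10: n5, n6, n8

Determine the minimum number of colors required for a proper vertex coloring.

n8 and n9 are adjacent, so at least 2 colors are needed.
One proper 2-coloring: n1=1, n2=2, n3=2, n4=2, n5=2, n6=2, n7=2, n8=2, n9=1, n10=1. Every edge joins two different colors.

2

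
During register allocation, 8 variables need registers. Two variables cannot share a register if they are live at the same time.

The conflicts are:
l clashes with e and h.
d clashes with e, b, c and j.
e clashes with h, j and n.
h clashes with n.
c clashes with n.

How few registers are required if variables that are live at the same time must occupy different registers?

d, e, j pairwise conflict, so at least 3 registers are needed.
3 registers suffice: register 1 → {e, b, c}; register 2 → {l, d, n}; register 3 → {h, j}. Each listed conflict is separated.

3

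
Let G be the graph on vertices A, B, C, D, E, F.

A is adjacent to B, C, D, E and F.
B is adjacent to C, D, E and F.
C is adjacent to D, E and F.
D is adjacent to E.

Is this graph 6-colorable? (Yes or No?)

The chromatic number is 5. A, B, C, D, E are pairwise adjacent (a clique of size 5), so at least 5 colors are needed.
5 colors suffice: color 1 → {C}; color 2 → {A}; color 3 → {B}; color 4 → {D, F}; color 5 → {E}.
Since 6 ≥ 5, a proper 6-coloring certainly exists.

Yes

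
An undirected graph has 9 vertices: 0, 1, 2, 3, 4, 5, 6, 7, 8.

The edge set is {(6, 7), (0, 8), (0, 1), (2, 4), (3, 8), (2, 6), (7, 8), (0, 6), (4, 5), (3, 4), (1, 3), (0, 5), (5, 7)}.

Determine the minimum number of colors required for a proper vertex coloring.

The cycle 0-5-4-3-8-0 has odd length 5, so it cannot be 2-colored; at least 3 colors are needed.
3 colors suffice: color a → {0, 4, 7}; color b → {3, 5, 6}; color c → {1, 2, 8}. Each edge has distinct colors on its endpoints.

3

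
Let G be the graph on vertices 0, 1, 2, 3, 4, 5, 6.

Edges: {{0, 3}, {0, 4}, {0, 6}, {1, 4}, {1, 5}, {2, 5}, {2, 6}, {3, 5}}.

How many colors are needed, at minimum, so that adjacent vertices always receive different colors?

The cycle 1-5-3-0-4-1 has odd length 5, so it cannot be 2-colored; at least 3 colors are needed.
A valid assignment using 3 colors: 0=red, 1=blue, 2=green, 3=blue, 4=green, 5=red, 6=blue. Every edge joins two different colors.

3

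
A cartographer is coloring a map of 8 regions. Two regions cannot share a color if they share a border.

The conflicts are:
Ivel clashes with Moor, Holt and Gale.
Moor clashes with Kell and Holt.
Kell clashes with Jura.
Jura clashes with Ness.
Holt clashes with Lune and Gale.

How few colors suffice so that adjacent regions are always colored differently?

3

Ivel, Holt, Gale all conflict with each other, so at least 3 colors are needed.
3 colors suffice: Ivel=2, Moor=3, Kell=2, Jura=1, Holt=1, Lune=2, Gale=3, Ness=2. Every pair that conflicts lands in different colors.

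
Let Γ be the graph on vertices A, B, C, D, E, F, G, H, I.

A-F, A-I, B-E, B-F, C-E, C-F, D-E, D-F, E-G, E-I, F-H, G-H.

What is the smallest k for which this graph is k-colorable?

3

The cycle I-A-F-C-E-I has odd length 5, so it cannot be 2-colored; at least 3 colors are needed.
A valid assignment using 3 colors: A=blue, B=blue, C=blue, D=blue, E=red, F=red, G=green, H=blue, I=green. Every edge joins two different colors.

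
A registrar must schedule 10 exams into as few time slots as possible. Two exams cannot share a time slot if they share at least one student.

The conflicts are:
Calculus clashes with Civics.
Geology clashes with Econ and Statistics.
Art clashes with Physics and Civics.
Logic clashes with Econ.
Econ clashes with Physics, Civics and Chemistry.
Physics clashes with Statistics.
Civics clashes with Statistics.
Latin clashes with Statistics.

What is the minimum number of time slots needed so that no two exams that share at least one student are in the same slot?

Latin and Statistics conflict, so at least 2 time slots are needed.
2 time slots suffice: time slot 1 → {Calculus, Art, Econ, Statistics}; time slot 2 → {Geology, Logic, Physics, Civics, Latin, Chemistry}. Every pair that conflicts lands in different time slots.

2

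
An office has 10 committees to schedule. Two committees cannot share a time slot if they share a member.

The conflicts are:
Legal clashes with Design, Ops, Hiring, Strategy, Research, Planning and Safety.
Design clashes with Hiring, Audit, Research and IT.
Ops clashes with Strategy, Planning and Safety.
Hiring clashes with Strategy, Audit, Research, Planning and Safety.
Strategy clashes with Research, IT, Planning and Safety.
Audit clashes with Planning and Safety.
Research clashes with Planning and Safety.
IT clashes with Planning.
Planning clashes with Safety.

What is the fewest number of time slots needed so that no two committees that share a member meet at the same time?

6

Legal, Hiring, Strategy, Research, Planning, Safety are mutually in conflict, so at least 6 time slots are needed.
6 time slots suffice: time slot 1 → {Design, Planning}; time slot 2 → {IT, Safety}; time slot 3 → {Strategy, Audit}; time slot 4 → {Legal}; time slot 5 → {Ops, Hiring}; time slot 6 → {Research}. Each listed conflict is separated.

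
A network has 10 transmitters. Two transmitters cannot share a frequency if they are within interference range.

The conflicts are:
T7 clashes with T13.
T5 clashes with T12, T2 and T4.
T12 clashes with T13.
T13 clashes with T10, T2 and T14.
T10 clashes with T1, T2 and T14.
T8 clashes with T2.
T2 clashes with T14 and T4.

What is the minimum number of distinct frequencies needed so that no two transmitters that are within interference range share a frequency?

4

T13, T10, T2, T14 all conflict with each other, so at least 4 frequencies are needed.
Using 4 frequencies: T7=1, T5=2, T12=1, T13=2, T10=3, T1=1, T8=2, T2=1, T14=4, T4=3. No two conflicting transmitters share a frequency.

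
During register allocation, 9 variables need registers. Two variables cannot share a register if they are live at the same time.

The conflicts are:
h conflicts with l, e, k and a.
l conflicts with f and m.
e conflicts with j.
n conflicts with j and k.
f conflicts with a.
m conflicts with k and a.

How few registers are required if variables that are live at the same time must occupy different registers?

The cycle e-j-n-k-h-e has odd length 5, so it cannot be 2-colored; at least 3 registers are needed.
A valid assignment using 3 registers: h=1, l=2, e=2, n=1, f=1, j=3, m=1, k=2, a=2. Every pair that conflicts lands in different registers.

3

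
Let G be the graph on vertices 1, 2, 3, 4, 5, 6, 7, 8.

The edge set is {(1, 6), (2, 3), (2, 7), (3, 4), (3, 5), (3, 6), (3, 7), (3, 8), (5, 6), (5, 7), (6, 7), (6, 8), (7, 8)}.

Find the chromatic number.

4

3, 5, 6, 7 are mutually adjacent (a clique of size 4), so at least 4 colors are needed.
A valid assignment using 4 colors: 1=red, 2=blue, 3=red, 4=blue, 5=yellow, 6=blue, 7=green, 8=yellow. Each edge has distinct colors on its endpoints.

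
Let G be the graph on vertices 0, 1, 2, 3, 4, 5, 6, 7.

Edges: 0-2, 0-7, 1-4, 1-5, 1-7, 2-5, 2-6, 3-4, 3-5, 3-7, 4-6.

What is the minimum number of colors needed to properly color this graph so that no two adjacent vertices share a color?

The cycle 2-5-3-4-6-2 has odd length 5, so it cannot be 2-colored; at least 3 colors are needed.
3 colors suffice: color red → {1, 2, 3}; color blue → {4, 5, 7}; color green → {0, 6}. Every edge joins two different colors.

3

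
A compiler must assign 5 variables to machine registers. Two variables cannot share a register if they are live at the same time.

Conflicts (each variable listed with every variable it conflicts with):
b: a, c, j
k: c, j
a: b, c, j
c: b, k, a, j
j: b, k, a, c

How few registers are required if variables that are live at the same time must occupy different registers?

b, a, c, j all conflict with each other, so at least 4 registers are needed.
4 registers suffice: register 1 → {j}; register 2 → {c}; register 3 → {k, a}; register 4 → {b}. Each listed conflict is separated.

4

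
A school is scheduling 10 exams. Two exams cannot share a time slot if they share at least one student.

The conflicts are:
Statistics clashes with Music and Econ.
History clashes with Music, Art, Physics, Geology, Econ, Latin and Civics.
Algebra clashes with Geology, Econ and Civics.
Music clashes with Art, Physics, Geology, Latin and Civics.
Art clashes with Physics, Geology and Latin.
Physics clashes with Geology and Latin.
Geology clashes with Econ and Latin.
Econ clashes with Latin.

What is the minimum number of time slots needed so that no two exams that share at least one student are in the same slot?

History, Music, Art, Physics, Geology, Latin pairwise conflict, so at least 6 time slots are needed.
6 time slots suffice: Statistics=1, History=1, Algebra=1, Music=3, Art=5, Physics=6, Geology=2, Econ=3, Latin=4, Civics=2. Every pair that conflicts lands in different time slots.

6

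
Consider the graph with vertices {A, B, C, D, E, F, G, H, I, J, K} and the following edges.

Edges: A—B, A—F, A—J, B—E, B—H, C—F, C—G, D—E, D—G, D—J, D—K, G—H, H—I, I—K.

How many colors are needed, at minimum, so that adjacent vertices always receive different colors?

3

The cycle B-E-D-J-A-B has odd length 5, so it cannot be 2-colored; at least 3 colors are needed.
A valid assignment using 3 colors: A=1, B=2, C=1, D=1, E=3, F=2, G=2, H=1, I=3, J=2, K=2. No two adjacent vertices share a color.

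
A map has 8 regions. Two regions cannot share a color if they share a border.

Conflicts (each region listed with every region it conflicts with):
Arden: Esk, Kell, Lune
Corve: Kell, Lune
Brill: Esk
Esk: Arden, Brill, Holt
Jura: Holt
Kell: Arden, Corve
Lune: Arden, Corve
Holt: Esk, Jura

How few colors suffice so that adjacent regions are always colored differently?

2

Arden and Lune conflict, so at least 2 colors are needed.
A valid assignment using 2 colors: Arden=1, Corve=1, Brill=1, Esk=2, Jura=2, Kell=2, Lune=2, Holt=1. Each listed conflict is separated.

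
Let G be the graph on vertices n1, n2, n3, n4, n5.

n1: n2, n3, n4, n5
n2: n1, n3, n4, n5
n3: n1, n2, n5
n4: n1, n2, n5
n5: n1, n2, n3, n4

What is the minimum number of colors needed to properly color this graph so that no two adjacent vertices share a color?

n1, n2, n4, n5 are pairwise adjacent (a clique of size 4), so at least 4 colors are needed.
One proper 4-coloring: n1=G, n2=B, n3=Y, n4=Y, n5=R. No two adjacent vertices share a color.

4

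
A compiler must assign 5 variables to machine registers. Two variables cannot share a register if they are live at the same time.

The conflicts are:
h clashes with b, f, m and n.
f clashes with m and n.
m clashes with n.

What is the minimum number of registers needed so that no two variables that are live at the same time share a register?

h, f, m, n pairwise conflict, so at least 4 registers are needed.
Using 4 registers: h=1, b=2, f=3, m=4, n=2. Each listed conflict is separated.

4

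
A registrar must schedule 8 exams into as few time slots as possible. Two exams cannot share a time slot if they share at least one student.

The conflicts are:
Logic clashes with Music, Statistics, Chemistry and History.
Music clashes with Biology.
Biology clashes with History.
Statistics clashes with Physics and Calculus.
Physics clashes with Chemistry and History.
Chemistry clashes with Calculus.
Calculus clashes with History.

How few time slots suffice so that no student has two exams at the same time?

Physics and Chemistry conflict, so at least 2 time slots are needed.
2 time slots suffice: time slot 1 → {Logic, Biology, Physics, Calculus}; time slot 2 → {Music, Statistics, Chemistry, History}. Every pair that conflicts lands in different time slots.

2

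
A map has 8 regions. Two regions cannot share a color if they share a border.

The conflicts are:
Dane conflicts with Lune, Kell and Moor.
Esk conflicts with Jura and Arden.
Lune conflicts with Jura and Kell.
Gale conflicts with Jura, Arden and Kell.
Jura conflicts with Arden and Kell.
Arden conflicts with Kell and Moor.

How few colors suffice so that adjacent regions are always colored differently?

4

Gale, Jura, Arden, Kell all conflict with each other, so at least 4 colors are needed.
One proper 4-coloring: Dane=1, Esk=2, Lune=4, Gale=4, Jura=3, Arden=1, Kell=2, Moor=2. Every pair that conflicts lands in different colors.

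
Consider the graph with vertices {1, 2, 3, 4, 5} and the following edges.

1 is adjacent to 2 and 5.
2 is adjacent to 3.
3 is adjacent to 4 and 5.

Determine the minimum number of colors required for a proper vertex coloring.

3 and 5 are adjacent, so at least 2 colors are needed.
2 colors suffice: color a → {1, 3}; color b → {2, 4, 5}. Each edge has distinct colors on its endpoints.

2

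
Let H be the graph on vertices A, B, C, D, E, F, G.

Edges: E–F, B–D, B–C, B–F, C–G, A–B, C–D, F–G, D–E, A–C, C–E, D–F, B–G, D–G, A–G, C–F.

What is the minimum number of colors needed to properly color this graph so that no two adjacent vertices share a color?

5

B, C, D, F, G are pairwise adjacent (a clique of size 5), so at least 5 colors are needed.
5 colors suffice: A=3, B=2, C=1, D=3, E=2, F=5, G=4. Each edge has distinct colors on its endpoints.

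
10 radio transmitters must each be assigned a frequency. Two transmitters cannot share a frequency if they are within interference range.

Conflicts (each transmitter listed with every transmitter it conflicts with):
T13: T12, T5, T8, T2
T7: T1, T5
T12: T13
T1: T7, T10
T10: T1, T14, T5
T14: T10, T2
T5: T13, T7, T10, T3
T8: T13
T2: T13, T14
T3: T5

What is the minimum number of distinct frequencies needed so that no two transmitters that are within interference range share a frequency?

3

The cycle T5-T13-T2-T14-T10-T5 has odd length 5, so it cannot be 2-colored; at least 3 frequencies are needed.
3 frequencies suffice: frequency 1 → {T13, T7, T10, T3}; frequency 2 → {T12, T1, T5, T8, T2}; frequency 3 → {T14}. No two conflicting transmitters share a frequency.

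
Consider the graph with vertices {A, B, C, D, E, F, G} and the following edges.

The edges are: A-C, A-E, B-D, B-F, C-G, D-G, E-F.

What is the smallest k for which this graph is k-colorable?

The cycle F-B-D-G-C-A-E-F has odd length 7, so it cannot be 2-colored; at least 3 colors are needed.
3 colors suffice: color red → {A, B, G}; color blue → {C, D, E}; color green → {F}. Every edge joins two different colors.

3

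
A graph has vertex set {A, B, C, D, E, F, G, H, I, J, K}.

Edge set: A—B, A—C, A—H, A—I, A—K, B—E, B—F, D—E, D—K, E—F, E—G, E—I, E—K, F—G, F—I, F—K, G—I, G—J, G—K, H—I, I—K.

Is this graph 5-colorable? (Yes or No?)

Yes

The chromatic number is 5. E, F, G, I, K form a clique, so at least 5 colors are needed.
5 colors suffice: color 1 → {B, C, D, I, J}; color 2 → {H, K}; color 3 → {A, E}; color 4 → {G}; color 5 → {F}.
That is already a proper 5-coloring.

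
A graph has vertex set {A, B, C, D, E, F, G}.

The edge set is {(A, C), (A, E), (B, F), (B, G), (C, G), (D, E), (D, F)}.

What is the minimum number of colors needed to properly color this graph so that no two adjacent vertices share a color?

3

The cycle A-E-D-F-B-G-C-A has odd length 7, so it cannot be 2-colored; at least 3 colors are needed.
3 colors suffice: color 1 → {A, F, G}; color 2 → {B, C, E}; color 3 → {D}. No two adjacent vertices share a color.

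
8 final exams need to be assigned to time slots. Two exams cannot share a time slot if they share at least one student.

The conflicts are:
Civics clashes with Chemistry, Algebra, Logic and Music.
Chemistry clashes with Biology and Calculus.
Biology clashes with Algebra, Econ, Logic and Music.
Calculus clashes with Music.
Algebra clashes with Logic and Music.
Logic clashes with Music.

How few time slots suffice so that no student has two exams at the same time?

Civics, Algebra, Logic, Music all conflict with each other, so at least 4 time slots are needed.
Using 4 time slots: Civics=2, Chemistry=1, Biology=2, Calculus=2, Algebra=3, Econ=1, Logic=4, Music=1. Each listed conflict is separated.

4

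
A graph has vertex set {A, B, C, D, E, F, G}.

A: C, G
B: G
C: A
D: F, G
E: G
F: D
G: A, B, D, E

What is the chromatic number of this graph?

2

D and F are adjacent, so at least 2 colors are needed.
One proper 2-coloring: A=blue, B=blue, C=red, D=blue, E=blue, F=red, G=red. Each edge has distinct colors on its endpoints.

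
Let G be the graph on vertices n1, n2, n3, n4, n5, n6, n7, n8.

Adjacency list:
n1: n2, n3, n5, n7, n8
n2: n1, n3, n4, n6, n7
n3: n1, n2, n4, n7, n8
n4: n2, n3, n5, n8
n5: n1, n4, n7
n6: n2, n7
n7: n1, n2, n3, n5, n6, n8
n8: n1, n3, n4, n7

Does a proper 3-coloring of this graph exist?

n1, n2, n3, n7 are pairwise adjacent (a clique of size 4), so at least 4 colors are needed.
So 3 colors are not enough.

No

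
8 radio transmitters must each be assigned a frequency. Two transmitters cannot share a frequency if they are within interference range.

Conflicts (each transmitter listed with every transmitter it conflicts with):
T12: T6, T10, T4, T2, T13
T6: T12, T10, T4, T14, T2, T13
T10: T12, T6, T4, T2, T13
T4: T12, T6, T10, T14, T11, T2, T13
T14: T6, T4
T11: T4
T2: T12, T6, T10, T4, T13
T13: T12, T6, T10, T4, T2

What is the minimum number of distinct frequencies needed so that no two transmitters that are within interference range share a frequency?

T12, T6, T10, T4, T2, T13 all conflict with each other, so at least 6 frequencies are needed.
A valid assignment using 6 frequencies: T12=3, T6=2, T10=4, T4=1, T14=3, T11=2, T2=5, T13=6. Each listed conflict is separated.

6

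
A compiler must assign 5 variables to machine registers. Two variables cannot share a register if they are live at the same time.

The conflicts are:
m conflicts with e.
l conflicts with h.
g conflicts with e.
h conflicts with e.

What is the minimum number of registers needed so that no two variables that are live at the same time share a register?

2

g and e conflict, so at least 2 registers are needed.
A valid assignment using 2 registers: m=2, l=1, g=2, h=2, e=1. Each listed conflict is separated.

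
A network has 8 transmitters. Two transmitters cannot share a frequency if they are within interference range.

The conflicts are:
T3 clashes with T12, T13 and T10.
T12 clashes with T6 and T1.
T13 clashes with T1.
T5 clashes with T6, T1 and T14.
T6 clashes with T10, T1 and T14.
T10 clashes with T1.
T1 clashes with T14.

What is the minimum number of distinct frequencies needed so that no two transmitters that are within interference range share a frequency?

4

T5, T6, T1, T14 pairwise conflict, so at least 4 frequencies are needed.
4 frequencies suffice: frequency 1 → {T3, T1}; frequency 2 → {T13, T6}; frequency 3 → {T12, T10, T14}; frequency 4 → {T5}. No two conflicting transmitters share a frequency.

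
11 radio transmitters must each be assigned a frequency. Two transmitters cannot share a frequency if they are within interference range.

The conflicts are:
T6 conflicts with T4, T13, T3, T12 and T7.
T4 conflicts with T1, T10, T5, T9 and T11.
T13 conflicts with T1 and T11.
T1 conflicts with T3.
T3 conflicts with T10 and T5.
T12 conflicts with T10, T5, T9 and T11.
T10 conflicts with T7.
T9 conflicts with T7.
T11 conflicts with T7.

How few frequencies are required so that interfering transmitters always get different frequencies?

T1 and T3 conflict, so at least 2 frequencies are needed.
2 frequencies suffice: frequency 1 → {T4, T13, T3, T12, T7}; frequency 2 → {T6, T1, T10, T5, T9, T11}. No two conflicting transmitters share a frequency.

2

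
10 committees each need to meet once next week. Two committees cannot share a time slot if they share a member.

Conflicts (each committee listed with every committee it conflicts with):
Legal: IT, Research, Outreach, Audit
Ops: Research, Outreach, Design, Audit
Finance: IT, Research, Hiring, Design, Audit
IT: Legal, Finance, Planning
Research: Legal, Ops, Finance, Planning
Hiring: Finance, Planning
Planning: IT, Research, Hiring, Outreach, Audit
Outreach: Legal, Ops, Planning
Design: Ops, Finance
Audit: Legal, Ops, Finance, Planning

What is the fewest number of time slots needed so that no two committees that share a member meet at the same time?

Legal and Audit conflict, so at least 2 time slots are needed.
2 time slots suffice: time slot 1 → {Legal, Ops, Finance, Planning}; time slot 2 → {IT, Research, Hiring, Outreach, Design, Audit}. Every pair that conflicts lands in different time slots.

2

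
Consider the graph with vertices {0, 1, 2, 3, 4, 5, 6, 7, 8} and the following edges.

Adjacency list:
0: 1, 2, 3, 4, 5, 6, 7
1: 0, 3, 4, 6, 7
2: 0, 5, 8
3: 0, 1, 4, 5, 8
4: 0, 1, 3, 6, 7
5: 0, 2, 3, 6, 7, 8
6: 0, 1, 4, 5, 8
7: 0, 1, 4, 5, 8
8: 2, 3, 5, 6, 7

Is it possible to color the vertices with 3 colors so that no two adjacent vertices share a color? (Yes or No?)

No

0, 1, 4, 6 form a clique, so at least 4 colors are needed.
So 3 colors are not enough.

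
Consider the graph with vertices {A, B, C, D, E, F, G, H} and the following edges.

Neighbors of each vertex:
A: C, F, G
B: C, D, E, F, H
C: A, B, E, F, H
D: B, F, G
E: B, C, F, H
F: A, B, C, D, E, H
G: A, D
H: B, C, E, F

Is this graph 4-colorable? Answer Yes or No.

B, C, E, F, H are pairwise adjacent (a clique of size 5), so at least 5 colors are needed.
So 4 colors are not enough.

No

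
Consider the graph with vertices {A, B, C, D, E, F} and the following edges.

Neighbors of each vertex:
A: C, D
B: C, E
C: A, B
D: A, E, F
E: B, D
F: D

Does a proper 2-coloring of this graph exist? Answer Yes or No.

The cycle A-C-B-E-D-A has odd length 5, so it cannot be 2-colored; at least 3 colors are needed.
So 2 colors are not enough.

No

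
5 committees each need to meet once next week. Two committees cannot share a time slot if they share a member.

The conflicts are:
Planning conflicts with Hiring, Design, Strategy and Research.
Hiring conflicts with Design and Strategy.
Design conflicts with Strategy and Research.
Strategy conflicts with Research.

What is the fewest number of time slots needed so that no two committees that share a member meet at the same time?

Planning, Design, Strategy, Research are mutually in conflict, so at least 4 time slots are needed.
4 time slots suffice: time slot 1 → {Planning}; time slot 2 → {Strategy}; time slot 3 → {Design}; time slot 4 → {Hiring, Research}. No two conflicting committees share a time slot.

4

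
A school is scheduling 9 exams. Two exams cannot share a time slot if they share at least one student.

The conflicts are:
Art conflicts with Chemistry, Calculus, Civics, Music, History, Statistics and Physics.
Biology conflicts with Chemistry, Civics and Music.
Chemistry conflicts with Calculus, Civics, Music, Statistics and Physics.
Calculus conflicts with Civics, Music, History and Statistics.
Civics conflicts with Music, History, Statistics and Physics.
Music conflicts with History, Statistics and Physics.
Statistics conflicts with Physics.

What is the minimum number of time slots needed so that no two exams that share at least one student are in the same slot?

Art, Chemistry, Civics, Music, Statistics, Physics pairwise conflict, so at least 6 time slots are needed.
6 time slots suffice: time slot 1 → {Music}; time slot 2 → {Civics}; time slot 3 → {Chemistry, History}; time slot 4 → {Art, Biology}; time slot 5 → {Statistics}; time slot 6 → {Calculus, Physics}. Every pair that conflicts lands in different time slots.

6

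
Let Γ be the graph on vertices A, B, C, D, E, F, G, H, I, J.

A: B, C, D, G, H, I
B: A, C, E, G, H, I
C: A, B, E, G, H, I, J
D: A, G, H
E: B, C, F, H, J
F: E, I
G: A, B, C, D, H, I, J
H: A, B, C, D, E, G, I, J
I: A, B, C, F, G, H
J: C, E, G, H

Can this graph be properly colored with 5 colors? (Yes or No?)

No

A, B, C, G, H, I form a clique, so at least 6 colors are needed.
So 5 colors are not enough.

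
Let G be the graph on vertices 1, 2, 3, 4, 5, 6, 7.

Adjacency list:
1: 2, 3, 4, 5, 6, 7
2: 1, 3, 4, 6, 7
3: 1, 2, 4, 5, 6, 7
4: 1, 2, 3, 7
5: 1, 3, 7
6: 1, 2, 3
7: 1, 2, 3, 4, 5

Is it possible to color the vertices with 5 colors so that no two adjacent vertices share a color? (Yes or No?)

The chromatic number is 5. 1, 2, 3, 4, 7 are mutually adjacent (a clique of size 5), so at least 5 colors are needed.
5 colors suffice: color a → {3}; color b → {1}; color c → {6, 7}; color d → {2, 5}; color e → {4}.
That is already a proper 5-coloring.

Yes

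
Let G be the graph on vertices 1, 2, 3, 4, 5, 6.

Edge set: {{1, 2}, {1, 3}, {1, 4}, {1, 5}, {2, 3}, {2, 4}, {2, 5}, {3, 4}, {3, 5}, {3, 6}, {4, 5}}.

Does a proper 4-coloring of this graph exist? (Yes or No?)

1, 2, 3, 4, 5 form a clique, so at least 5 colors are needed.
So 4 colors are not enough.

No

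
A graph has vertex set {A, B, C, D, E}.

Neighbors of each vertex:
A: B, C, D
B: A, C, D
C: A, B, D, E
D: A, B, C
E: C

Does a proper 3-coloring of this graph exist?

No

A, B, C, D form a clique, so at least 4 colors are needed.
So 3 colors are not enough.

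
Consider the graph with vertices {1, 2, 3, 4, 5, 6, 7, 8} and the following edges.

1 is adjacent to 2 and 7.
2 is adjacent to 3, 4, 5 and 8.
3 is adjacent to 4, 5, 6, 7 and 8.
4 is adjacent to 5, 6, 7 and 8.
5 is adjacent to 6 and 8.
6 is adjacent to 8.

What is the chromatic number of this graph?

5

2, 3, 4, 5, 8 form a clique, so at least 5 colors are needed.
5 colors suffice: color a → {1, 3}; color b → {4}; color c → {5, 7}; color d → {8}; color e → {2, 6}. Every edge joins two different colors.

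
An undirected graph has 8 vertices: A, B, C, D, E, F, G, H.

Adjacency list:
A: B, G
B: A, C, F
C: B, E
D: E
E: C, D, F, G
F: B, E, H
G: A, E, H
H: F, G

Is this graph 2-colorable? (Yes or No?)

The cycle A-G-E-C-B-A has odd length 5, so it cannot be 2-colored; at least 3 colors are needed.
So 2 colors are not enough.

No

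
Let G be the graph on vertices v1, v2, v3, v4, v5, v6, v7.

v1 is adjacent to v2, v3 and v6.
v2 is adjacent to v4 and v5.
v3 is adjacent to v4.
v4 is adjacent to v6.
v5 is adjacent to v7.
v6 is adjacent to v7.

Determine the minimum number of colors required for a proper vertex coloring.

The cycle v2-v5-v7-v6-v1-v2 has odd length 5, so it cannot be 2-colored; at least 3 colors are needed.
3 colors suffice: color 1 → {v1, v4, v7}; color 2 → {v2, v3, v6}; color 3 → {v5}. No two adjacent vertices share a color.

3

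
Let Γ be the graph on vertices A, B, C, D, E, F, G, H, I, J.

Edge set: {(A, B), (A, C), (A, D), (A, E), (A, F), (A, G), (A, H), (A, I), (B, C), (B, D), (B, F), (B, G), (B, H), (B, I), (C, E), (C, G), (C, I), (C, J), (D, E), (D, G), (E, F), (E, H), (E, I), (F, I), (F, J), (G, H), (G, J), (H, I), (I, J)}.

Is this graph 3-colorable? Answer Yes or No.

A, E, F, I form a clique, so at least 4 colors are needed.
So 3 colors are not enough.

No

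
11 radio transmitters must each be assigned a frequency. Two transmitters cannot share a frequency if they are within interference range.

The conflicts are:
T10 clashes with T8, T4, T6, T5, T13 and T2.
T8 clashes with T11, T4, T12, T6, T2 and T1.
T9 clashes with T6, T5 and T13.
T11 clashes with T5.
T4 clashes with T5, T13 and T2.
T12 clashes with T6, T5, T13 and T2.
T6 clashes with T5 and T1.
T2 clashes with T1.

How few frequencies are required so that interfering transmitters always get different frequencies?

4

T10, T8, T4, T2 are mutually in conflict, so at least 4 frequencies are needed.
A valid assignment using 4 frequencies: T10=2, T8=1, T9=2, T11=2, T4=4, T12=2, T6=3, T5=1, T13=1, T2=3, T1=2. Every pair that conflicts lands in different frequencies.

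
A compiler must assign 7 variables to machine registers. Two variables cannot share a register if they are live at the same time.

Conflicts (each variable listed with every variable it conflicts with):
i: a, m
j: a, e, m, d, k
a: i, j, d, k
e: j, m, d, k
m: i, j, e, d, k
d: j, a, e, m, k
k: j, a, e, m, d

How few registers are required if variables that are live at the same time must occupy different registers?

j, e, m, d, k pairwise conflict, so at least 5 registers are needed.
5 registers suffice: register 1 → {i, k}; register 2 → {j}; register 3 → {a, m}; register 4 → {d}; register 5 → {e}. Every pair that conflicts lands in different registers.

5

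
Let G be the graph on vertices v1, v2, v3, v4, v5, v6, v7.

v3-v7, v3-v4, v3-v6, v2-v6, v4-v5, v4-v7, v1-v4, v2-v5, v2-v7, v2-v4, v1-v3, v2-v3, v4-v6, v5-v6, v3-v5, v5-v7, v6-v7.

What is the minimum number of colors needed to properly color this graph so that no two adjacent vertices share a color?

6

v2, v3, v4, v5, v6, v7 are mutually adjacent (a clique of size 6), so at least 6 colors are needed.
One proper 6-coloring: v1=3, v2=5, v3=1, v4=2, v5=6, v6=4, v7=3. Each edge has distinct colors on its endpoints.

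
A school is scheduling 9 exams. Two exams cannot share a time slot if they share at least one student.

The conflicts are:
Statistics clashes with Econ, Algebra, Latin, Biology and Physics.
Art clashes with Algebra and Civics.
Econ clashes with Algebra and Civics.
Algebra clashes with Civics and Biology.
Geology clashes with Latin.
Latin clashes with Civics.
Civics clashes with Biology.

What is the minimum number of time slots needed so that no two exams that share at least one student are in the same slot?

Statistics, Algebra, Biology all conflict with each other, so at least 3 time slots are needed.
A valid assignment using 3 time slots: Statistics=2, Art=3, Econ=3, Algebra=1, Geology=2, Latin=1, Civics=2, Biology=3, Physics=1. Each listed conflict is separated.

3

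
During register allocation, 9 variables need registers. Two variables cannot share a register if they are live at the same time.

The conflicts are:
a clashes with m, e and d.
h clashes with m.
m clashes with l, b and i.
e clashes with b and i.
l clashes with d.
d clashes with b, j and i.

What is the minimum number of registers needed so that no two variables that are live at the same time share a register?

d and b conflict, so at least 2 registers are needed.
Using 2 registers: a=2, h=2, m=1, e=1, l=2, d=1, b=2, j=2, i=2. Every pair that conflicts lands in different registers.

2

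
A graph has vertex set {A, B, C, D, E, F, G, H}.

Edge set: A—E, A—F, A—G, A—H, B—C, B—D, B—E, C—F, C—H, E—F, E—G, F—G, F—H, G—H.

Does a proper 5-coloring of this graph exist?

Yes

The chromatic number is 4. A, F, G, H are mutually adjacent (a clique of size 4), so at least 4 colors are needed.
4 colors suffice: A=green, B=red, C=green, D=blue, E=blue, F=red, G=yellow, H=blue.
Since 5 ≥ 4, a proper 5-coloring certainly exists.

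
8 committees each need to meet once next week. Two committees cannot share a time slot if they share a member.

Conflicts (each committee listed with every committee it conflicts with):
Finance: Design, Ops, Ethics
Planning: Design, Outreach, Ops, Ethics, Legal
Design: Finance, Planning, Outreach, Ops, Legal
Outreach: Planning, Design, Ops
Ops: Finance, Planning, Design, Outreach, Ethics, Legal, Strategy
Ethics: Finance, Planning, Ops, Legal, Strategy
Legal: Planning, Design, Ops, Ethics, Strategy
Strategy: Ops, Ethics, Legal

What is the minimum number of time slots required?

Planning, Design, Outreach, Ops pairwise conflict, so at least 4 time slots are needed.
A valid assignment using 4 time slots: Finance=3, Planning=3, Design=2, Outreach=4, Ops=1, Ethics=2, Legal=4, Strategy=3. Every pair that conflicts lands in different time slots.

4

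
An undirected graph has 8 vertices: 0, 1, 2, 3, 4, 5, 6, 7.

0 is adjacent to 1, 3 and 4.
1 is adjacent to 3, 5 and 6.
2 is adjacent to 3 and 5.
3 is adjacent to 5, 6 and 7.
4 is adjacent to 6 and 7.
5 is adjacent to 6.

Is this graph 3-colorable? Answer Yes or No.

No

1, 3, 5, 6 are pairwise adjacent (a clique of size 4), so at least 4 colors are needed.
So 3 colors are not enough.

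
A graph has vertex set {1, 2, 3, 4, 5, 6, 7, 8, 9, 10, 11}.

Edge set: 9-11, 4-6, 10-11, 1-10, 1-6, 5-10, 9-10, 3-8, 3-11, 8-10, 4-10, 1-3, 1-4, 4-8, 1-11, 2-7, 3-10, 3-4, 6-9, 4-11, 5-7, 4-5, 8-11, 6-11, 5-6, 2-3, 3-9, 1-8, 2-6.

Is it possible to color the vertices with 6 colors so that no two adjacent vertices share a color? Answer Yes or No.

Yes

The chromatic number is 6. 1, 3, 4, 8, 10, 11 are pairwise adjacent (a clique of size 6), so at least 6 colors are needed.
6 colors suffice: 1=e, 2=b, 3=c, 4=d, 5=b, 6=a, 7=a, 8=f, 9=d, 10=a, 11=b.
That is already a proper 6-coloring.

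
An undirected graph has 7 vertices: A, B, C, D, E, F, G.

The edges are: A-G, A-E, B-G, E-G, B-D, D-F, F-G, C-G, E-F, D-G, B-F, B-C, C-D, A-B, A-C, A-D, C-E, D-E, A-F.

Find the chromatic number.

5

A, B, D, F, G are mutually adjacent (a clique of size 5), so at least 5 colors are needed.
One proper 5-coloring: A=3, B=5, C=4, D=2, E=5, F=4, G=1. No two adjacent vertices share a color.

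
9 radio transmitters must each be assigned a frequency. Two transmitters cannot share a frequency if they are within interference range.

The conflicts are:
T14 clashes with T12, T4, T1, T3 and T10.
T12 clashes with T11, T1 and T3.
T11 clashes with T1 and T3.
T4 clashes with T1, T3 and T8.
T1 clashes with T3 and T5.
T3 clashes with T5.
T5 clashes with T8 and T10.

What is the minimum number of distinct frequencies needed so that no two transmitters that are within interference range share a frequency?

T14, T12, T1, T3 are mutually in conflict, so at least 4 frequencies are needed.
4 frequencies suffice: frequency 1 → {T3, T8, T10}; frequency 2 → {T1}; frequency 3 → {T14, T11, T5}; frequency 4 → {T12, T4}. No two conflicting transmitters share a frequency.

4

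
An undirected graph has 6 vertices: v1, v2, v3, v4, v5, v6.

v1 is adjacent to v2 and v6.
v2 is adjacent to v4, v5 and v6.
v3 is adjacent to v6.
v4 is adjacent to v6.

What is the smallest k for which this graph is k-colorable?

v2, v4, v6 are pairwise adjacent, so at least 3 colors are needed.
A valid assignment using 3 colors: v1=3, v2=2, v3=2, v4=3, v5=1, v6=1. Every edge joins two different colors.

3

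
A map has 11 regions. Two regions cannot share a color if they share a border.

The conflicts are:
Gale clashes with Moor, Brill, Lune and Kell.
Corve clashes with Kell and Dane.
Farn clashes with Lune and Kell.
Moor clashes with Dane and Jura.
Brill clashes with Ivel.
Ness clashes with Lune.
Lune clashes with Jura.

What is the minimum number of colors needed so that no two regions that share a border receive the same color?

The cycle Dane-Moor-Gale-Kell-Corve-Dane has odd length 5, so it cannot be 2-colored; at least 3 colors are needed.
A valid assignment using 3 colors: Gale=1, Corve=1, Farn=1, Moor=2, Brill=2, Ness=1, Ivel=1, Lune=2, Kell=2, Dane=3, Jura=1. Every pair that conflicts lands in different colors.

3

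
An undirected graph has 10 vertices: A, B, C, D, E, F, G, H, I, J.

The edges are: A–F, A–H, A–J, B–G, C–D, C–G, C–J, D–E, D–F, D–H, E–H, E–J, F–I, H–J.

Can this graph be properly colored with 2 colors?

D, E, H are mutually adjacent, so at least 3 colors are needed.
So 2 colors are not enough.

No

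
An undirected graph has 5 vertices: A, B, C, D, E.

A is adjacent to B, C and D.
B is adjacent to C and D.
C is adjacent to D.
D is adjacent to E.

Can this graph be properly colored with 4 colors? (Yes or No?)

Yes

The chromatic number is 4. A, B, C, D are pairwise adjacent (a clique of size 4), so at least 4 colors are needed.
4 colors suffice: color red → {D}; color blue → {C, E}; color green → {B}; color yellow → {A}.
That is already a proper 4-coloring.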